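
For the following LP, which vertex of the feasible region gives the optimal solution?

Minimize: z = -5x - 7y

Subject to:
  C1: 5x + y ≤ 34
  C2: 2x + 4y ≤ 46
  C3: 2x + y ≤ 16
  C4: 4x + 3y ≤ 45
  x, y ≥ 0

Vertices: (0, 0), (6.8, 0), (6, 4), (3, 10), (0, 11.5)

Evaluate the objective at each vertex of the feasible region:
  z(0, 0) = 0
  z(6.8, 0) = -34
  z(6, 4) = -58
  z(3, 10) = -85  ←
  z(0, 11.5) = -80.5
The minimum is at x = 3, y = 10.

(3, 10)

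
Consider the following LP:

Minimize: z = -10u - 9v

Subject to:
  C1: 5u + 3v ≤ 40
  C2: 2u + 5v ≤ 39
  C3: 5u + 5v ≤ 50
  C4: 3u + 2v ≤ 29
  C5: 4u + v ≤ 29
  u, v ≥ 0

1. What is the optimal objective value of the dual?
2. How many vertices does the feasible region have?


1. -95
2. 6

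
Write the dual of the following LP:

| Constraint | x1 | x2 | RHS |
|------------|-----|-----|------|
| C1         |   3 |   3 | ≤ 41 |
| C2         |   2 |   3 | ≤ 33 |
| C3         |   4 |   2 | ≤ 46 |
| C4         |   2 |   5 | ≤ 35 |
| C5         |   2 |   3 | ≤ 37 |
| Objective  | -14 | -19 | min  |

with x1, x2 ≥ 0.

Primal min cᵀx s.t. Ax ≤ b, x ≥ 0  →  Dual max −bᵀy s.t. Aᵀy ≥ −c, y ≥ 0.

Maximize: z = -41y1 - 33y2 - 46y3 - 35y4 - 37y5

Subject to:
  3y1 + 2y2 + 4y3 + 2y4 + 2y5 ≥ 14
  3y1 + 3y2 + 2y3 + 5y4 + 3y5 ≥ 19
  y1, y2, y3, y4, y5 ≥ 0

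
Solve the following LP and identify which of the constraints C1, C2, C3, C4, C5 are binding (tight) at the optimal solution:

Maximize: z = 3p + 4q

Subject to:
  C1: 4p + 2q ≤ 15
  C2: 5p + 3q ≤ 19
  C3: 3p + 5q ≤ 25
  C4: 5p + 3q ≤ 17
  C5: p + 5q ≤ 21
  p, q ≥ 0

At p = 1, q = 4, compute slack b - a·x for each constraint:
  C1: 15 − 12 = 3  (slack)
  C2: 19 − 17 = 2  (slack)
  C3: 25 − 23 = 2  (slack)
  C4: 17 − 17 = 0  (binding)
  C5: 21 − 21 = 0  (binding)

Optimal: p = 1, q = 4
Binding: C4, C5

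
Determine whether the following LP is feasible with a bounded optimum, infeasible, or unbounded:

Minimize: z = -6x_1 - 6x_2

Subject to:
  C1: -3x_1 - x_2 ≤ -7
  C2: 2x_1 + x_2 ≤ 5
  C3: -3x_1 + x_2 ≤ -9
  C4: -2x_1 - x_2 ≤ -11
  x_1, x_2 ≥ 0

Infeasible (no feasible solution exists)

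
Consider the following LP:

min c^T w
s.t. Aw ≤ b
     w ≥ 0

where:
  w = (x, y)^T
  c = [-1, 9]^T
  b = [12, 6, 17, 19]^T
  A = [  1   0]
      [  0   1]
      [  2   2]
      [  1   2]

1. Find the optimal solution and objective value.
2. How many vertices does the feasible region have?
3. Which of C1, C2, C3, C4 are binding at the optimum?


1. x = 8.5, y = 0, z = -8.5
2. 4
3. C3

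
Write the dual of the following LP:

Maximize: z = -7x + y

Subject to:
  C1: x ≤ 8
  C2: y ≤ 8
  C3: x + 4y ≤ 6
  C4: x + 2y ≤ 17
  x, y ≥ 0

Primal max cᵀx s.t. Ax ≤ b, x ≥ 0  →  Dual min bᵀy s.t. Aᵀy ≥ c, y ≥ 0.

Minimize: z = 8y1 + 8y2 + 6y3 + 17y4

Subject to:
  y1 + y3 + y4 ≥ -7
  y2 + 4y3 + 2y4 ≥ 1
  y1, y2, y3, y4 ≥ 0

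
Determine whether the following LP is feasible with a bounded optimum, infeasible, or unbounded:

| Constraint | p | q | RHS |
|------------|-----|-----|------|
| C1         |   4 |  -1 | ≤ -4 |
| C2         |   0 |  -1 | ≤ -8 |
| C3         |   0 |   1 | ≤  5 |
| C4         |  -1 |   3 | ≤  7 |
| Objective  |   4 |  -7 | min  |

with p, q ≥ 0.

Infeasible (no feasible solution exists)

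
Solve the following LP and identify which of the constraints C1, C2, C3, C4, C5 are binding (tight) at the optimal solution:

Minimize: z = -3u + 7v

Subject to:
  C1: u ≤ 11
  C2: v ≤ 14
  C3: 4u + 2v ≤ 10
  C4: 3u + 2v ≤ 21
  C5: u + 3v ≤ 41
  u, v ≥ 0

At u = 2.5, v = 0, compute slack b - a·x for each constraint:
  C1: 11 − 2.5 = 8.5  (slack)
  C2: 14 − 0 = 14  (slack)
  C3: 10 − 10 = 0  (binding)
  C4: 21 − 7.5 = 13.5  (slack)
  C5: 41 − 2.5 = 38.5  (slack)

Optimal: u = 2.5, v = 0
Binding: C3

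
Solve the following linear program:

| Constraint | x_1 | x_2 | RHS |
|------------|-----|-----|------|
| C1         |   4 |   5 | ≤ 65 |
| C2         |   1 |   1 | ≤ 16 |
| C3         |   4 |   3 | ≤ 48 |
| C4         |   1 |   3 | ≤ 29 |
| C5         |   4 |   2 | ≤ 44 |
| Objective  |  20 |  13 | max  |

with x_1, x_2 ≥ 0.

Evaluate the objective at each vertex of the feasible region:
  z(0, 0) = 0
  z(11, 0) = 220
  z(9, 4) = 232  ←
  z(6.333, 7.556) = 224.9
  z(0, 9.667) = 125.7
The maximum is at x_1 = 9, x_2 = 4.

x_1 = 9, x_2 = 4, z = 232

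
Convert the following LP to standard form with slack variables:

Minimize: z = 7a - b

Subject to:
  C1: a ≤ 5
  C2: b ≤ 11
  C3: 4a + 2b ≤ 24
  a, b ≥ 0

min z = 7a - b

s.t.
  a + s1 = 5
  b + s2 = 11
  4a + 2b + s3 = 24
  a, b, s1, s2, s3 ≥ 0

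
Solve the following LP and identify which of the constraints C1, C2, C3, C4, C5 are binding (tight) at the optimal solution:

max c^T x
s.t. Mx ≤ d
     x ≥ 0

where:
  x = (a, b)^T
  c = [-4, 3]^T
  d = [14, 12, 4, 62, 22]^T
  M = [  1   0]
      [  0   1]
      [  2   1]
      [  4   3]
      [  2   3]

At a = 0, b = 4, compute slack b - a·x for each constraint:
  C1: 14 − 0 = 14  (slack)
  C2: 12 − 4 = 8  (slack)
  C3: 4 − 4 = 0  (binding)
  C4: 62 − 12 = 50  (slack)
  C5: 22 − 12 = 10  (slack)

Optimal: a = 0, b = 4
Binding: C3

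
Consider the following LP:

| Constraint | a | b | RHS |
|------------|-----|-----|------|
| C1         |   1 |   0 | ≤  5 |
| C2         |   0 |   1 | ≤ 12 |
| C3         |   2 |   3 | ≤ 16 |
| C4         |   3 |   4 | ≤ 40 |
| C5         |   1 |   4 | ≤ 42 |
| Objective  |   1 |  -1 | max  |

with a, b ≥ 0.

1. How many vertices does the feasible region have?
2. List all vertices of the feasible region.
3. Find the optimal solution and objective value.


1. 4
2. (0, 0), (5, 0), (5, 2), (0, 5.333)
3. a = 5, b = 0, z = 5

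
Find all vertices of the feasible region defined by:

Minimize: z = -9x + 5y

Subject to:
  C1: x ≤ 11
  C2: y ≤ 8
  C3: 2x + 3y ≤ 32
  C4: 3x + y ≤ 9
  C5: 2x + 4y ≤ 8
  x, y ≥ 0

(0, 0), (3, 0), (2.8, 0.6), (0, 2)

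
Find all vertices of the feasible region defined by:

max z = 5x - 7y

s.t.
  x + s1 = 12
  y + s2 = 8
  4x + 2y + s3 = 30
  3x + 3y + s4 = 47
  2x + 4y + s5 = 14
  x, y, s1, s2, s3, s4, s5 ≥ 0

(0, 0), (7, 0), (0, 3.5)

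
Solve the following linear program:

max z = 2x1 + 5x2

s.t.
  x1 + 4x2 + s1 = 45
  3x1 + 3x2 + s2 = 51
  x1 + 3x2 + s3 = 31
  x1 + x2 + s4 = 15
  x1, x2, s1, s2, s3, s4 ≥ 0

Evaluate the objective at each vertex of the feasible region:
  z(0, 0) = 0
  z(15, 0) = 30
  z(7, 8) = 54  ←
  z(0, 10.33) = 51.67
The maximum is at x1 = 7, x2 = 8.

x1 = 7, x2 = 8, z = 54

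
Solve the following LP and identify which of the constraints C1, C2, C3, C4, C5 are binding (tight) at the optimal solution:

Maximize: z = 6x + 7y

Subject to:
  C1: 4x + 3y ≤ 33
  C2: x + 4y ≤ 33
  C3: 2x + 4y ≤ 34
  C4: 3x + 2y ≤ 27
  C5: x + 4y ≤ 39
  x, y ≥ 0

At x = 3, y = 7, compute slack b - a·x for each constraint:
  C1: 33 − 33 = 0  (binding)
  C2: 33 − 31 = 2  (slack)
  C3: 34 − 34 = 0  (binding)
  C4: 27 − 23 = 4  (slack)
  C5: 39 − 31 = 8  (slack)

Optimal: x = 3, y = 7
Binding: C1, C3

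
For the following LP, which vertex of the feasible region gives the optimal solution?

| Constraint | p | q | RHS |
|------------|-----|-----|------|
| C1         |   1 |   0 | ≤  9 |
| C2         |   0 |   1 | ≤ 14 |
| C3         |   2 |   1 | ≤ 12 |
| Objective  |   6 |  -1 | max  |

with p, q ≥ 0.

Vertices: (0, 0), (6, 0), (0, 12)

Evaluate the objective at each vertex of the feasible region:
  z(0, 0) = 0
  z(6, 0) = 36  ←
  z(0, 12) = -12
The maximum is at p = 6, q = 0.

(6, 0)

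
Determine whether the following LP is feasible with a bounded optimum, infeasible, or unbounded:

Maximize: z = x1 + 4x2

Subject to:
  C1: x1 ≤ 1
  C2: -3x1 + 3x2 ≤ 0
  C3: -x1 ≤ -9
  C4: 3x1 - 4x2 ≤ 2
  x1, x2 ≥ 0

Infeasible (no feasible solution exists)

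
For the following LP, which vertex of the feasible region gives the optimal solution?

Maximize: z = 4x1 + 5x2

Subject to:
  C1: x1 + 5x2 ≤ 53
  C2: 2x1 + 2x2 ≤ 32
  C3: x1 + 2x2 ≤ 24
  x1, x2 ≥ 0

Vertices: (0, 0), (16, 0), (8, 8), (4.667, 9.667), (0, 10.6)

Evaluate the objective at each vertex of the feasible region:
  z(0, 0) = 0
  z(16, 0) = 64
  z(8, 8) = 72  ←
  z(4.667, 9.667) = 67
  z(0, 10.6) = 53
The maximum is at x1 = 8, x2 = 8.

(8, 8)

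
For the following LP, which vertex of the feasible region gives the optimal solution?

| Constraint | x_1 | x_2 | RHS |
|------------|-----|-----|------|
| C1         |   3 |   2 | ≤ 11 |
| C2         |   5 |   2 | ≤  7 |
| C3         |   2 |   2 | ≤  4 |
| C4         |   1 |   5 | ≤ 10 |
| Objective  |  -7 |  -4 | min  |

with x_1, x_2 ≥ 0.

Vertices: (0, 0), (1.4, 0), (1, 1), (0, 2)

Evaluate the objective at each vertex of the feasible region:
  z(0, 0) = 0
  z(1.4, 0) = -9.8
  z(1, 1) = -11  ←
  z(0, 2) = -8
The minimum is at x_1 = 1, x_2 = 1.

(1, 1)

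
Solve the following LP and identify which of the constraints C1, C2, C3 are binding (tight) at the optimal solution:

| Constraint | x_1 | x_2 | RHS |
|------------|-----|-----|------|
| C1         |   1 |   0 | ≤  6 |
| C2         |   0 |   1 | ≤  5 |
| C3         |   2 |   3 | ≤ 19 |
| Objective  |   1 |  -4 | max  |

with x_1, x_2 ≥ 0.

At x_1 = 6, x_2 = 0, compute slack b - a·x for each constraint:
  C1: 6 − 6 = 0  (binding)
  C2: 5 − 0 = 5  (slack)
  C3: 19 − 12 = 7  (slack)

Optimal: x_1 = 6, x_2 = 0
Binding: C1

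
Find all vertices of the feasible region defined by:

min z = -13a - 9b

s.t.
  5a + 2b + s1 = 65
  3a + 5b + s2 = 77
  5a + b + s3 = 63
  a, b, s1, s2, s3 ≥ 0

(0, 0), (12.6, 0), (12.2, 2), (9, 10), (0, 15.4)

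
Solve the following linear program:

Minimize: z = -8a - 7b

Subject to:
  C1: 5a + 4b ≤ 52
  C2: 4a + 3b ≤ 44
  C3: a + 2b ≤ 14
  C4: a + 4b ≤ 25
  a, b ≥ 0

Evaluate the objective at each vertex of the feasible region:
  z(0, 0) = 0
  z(10.4, 0) = -83.2
  z(8, 3) = -85  ←
  z(3, 5.5) = -62.5
  z(0, 6.25) = -43.75
The minimum is at a = 8, b = 3.

a = 8, b = 3, z = -85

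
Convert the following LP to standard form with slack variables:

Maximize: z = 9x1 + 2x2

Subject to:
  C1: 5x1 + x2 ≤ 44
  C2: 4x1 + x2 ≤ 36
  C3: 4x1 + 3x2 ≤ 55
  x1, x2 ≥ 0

max z = 9x1 + 2x2

s.t.
  5x1 + x2 + s1 = 44
  4x1 + x2 + s2 = 36
  4x1 + 3x2 + s3 = 55
  x1, x2, s1, s2, s3 ≥ 0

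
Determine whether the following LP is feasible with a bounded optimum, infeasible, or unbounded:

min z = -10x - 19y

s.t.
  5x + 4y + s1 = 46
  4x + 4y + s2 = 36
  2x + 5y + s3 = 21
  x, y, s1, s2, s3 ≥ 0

Feasible with a bounded optimal solution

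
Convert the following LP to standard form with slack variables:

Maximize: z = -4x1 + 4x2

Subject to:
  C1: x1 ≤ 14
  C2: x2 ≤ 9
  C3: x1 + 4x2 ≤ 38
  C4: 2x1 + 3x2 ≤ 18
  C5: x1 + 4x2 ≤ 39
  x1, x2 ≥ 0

max z = -4x1 + 4x2

s.t.
  x1 + s1 = 14
  x2 + s2 = 9
  x1 + 4x2 + s3 = 38
  2x1 + 3x2 + s4 = 18
  x1 + 4x2 + s5 = 39
  x1, x2, s1, s2, s3, s4, s5 ≥ 0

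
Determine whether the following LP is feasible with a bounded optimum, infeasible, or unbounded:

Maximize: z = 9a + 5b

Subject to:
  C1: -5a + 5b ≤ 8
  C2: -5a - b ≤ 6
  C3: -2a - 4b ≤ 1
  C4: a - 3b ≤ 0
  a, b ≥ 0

Unbounded (objective can increase without bound)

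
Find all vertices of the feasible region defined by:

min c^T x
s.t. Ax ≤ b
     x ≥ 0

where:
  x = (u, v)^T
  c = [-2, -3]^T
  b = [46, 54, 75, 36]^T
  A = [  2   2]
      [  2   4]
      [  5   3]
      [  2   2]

(0, 0), (15, 0), (10.5, 7.5), (9, 9), (0, 13.5)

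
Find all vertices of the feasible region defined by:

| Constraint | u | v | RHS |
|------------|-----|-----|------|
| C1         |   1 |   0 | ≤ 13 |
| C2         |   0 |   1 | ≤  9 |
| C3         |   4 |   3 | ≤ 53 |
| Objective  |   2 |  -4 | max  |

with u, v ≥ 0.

(0, 0), (13, 0), (13, 0.3333), (6.5, 9), (0, 9)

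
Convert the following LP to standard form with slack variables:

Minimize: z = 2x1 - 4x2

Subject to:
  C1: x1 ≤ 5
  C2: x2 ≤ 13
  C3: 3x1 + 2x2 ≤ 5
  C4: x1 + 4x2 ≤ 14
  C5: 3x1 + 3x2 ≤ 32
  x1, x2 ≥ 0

min z = 2x1 - 4x2

s.t.
  x1 + s1 = 5
  x2 + s2 = 13
  3x1 + 2x2 + s3 = 5
  x1 + 4x2 + s4 = 14
  3x1 + 3x2 + s5 = 32
  x1, x2, s1, s2, s3, s4, s5 ≥ 0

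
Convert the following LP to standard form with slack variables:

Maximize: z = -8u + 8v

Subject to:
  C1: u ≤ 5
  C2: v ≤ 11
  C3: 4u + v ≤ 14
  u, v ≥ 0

max z = -8u + 8v

s.t.
  u + s1 = 5
  v + s2 = 11
  4u + v + s3 = 14
  u, v, s1, s2, s3 ≥ 0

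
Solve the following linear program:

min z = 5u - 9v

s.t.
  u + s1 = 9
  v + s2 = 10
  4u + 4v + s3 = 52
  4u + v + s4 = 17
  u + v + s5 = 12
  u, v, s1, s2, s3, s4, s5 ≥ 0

Evaluate the objective at each vertex of the feasible region:
  z(0, 0) = 0
  z(4.25, 0) = 21.25
  z(1.75, 10) = -81.25
  z(0, 10) = -90  ←
The minimum is at u = 0, v = 10.

u = 0, v = 10, z = -90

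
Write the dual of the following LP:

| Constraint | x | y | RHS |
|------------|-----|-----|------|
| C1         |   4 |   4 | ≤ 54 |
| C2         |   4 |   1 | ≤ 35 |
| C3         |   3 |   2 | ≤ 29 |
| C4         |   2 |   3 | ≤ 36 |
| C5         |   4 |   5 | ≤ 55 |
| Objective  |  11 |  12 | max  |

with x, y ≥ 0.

Primal max cᵀx s.t. Ax ≤ b, x ≥ 0  →  Dual min bᵀy s.t. Aᵀy ≥ c, y ≥ 0.

Minimize: z = 54y1 + 35y2 + 29y3 + 36y4 + 55y5

Subject to:
  4y1 + 4y2 + 3y3 + 2y4 + 4y5 ≥ 11
  4y1 + y2 + 2y3 + 3y4 + 5y5 ≥ 12
  y1, y2, y3, y4, y5 ≥ 0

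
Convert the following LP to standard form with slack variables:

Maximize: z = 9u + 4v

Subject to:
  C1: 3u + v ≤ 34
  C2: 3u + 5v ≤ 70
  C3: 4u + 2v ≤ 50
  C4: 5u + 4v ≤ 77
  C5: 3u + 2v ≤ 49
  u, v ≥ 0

max z = 9u + 4v

s.t.
  3u + v + s1 = 34
  3u + 5v + s2 = 70
  4u + 2v + s3 = 50
  5u + 4v + s4 = 77
  3u + 2v + s5 = 49
  u, v, s1, s2, s3, s4, s5 ≥ 0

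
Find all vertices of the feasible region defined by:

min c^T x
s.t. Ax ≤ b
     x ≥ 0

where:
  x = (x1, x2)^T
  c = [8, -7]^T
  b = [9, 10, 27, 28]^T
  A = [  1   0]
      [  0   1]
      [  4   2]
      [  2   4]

(0, 0), (6.75, 0), (4.333, 4.833), (0, 7)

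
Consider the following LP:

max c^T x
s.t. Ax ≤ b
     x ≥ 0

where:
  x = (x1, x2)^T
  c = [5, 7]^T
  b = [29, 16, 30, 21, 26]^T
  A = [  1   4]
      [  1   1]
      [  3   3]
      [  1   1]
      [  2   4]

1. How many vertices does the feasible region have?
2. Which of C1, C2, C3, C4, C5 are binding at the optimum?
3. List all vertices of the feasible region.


1. 4
2. C3, C5
3. (0, 0), (10, 0), (7, 3), (0, 6.5)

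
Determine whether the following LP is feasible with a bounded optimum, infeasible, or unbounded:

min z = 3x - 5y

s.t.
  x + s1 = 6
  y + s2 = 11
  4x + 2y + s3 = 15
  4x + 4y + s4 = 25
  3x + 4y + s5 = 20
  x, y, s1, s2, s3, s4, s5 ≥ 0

Feasible with a bounded optimal solution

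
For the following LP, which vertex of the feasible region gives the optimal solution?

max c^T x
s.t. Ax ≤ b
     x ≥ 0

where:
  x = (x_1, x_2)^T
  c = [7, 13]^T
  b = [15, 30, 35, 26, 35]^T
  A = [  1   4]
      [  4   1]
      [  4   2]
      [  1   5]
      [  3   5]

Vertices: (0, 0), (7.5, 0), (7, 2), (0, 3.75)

Evaluate the objective at each vertex of the feasible region:
  z(0, 0) = 0
  z(7.5, 0) = 52.5
  z(7, 2) = 75  ←
  z(0, 3.75) = 48.75
The maximum is at x_1 = 7, x_2 = 2.

(7, 2)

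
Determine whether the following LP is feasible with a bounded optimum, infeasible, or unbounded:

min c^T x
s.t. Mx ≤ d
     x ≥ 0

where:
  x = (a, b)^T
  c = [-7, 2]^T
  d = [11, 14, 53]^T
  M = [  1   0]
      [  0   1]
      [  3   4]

Feasible with a bounded optimal solution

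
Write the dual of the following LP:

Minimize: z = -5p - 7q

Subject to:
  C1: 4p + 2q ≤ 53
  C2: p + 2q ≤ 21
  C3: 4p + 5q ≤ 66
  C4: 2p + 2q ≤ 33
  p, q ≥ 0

Primal min cᵀx s.t. Ax ≤ b, x ≥ 0  →  Dual max −bᵀy s.t. Aᵀy ≥ −c, y ≥ 0.

Maximize: z = -53y1 - 21y2 - 66y3 - 33y4

Subject to:
  4y1 + y2 + 4y3 + 2y4 ≥ 5
  2y1 + 2y2 + 5y3 + 2y4 ≥ 7
  y1, y2, y3, y4 ≥ 0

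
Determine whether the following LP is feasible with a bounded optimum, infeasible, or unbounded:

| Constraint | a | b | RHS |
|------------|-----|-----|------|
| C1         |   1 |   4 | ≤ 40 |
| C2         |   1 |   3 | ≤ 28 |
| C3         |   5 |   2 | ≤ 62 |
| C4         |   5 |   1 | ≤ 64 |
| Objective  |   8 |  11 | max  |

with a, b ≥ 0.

Feasible with a bounded optimal solution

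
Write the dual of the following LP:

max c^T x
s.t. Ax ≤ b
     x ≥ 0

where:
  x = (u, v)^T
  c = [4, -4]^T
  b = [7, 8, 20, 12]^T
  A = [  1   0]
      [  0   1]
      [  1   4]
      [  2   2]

Primal max cᵀx s.t. Ax ≤ b, x ≥ 0  →  Dual min bᵀy s.t. Aᵀy ≥ c, y ≥ 0.

Minimize: z = 7y1 + 8y2 + 20y3 + 12y4

Subject to:
  y1 + y3 + 2y4 ≥ 4
  y2 + 4y3 + 2y4 ≥ -4
  y1, y2, y3, y4 ≥ 0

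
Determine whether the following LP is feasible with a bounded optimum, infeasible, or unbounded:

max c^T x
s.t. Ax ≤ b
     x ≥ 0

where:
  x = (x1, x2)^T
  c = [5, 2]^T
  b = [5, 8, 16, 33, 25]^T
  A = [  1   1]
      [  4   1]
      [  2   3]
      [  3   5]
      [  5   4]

Feasible with a bounded optimal solution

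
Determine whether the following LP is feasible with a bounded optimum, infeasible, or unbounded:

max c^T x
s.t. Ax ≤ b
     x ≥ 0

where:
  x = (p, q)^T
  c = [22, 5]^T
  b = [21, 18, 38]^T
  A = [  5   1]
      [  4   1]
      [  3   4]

Feasible with a bounded optimal solution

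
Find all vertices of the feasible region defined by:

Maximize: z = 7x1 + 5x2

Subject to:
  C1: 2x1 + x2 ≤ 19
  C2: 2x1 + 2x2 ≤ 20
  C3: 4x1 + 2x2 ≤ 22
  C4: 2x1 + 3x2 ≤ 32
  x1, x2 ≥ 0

(0, 0), (5.5, 0), (1, 9), (0, 10)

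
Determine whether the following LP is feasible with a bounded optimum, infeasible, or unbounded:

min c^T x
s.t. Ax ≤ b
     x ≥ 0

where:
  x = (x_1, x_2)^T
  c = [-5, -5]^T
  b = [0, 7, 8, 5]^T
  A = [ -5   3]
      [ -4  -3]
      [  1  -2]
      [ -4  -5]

Unbounded (objective can decrease without bound)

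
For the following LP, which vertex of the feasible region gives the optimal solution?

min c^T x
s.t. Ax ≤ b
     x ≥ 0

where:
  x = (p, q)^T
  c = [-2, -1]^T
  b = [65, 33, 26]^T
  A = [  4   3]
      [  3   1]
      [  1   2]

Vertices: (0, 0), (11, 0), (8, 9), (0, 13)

Evaluate the objective at each vertex of the feasible region:
  z(0, 0) = 0
  z(11, 0) = -22
  z(8, 9) = -25  ←
  z(0, 13) = -13
The minimum is at p = 8, q = 9.

(8, 9)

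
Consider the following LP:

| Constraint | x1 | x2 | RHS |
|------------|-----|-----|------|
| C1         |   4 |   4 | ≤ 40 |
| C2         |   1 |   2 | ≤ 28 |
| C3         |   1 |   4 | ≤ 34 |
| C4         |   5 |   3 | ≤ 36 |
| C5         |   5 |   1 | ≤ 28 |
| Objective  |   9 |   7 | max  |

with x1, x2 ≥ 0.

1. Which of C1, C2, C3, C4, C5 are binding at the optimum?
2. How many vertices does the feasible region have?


1. C1, C4
2. 6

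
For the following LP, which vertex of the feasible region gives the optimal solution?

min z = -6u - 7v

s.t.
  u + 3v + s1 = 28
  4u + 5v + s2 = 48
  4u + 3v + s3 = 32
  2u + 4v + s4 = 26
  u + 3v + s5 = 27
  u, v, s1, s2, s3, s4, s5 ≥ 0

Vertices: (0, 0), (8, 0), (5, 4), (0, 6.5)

Evaluate the objective at each vertex of the feasible region:
  z(0, 0) = 0
  z(8, 0) = -48
  z(5, 4) = -58  ←
  z(0, 6.5) = -45.5
The minimum is at u = 5, v = 4.

(5, 4)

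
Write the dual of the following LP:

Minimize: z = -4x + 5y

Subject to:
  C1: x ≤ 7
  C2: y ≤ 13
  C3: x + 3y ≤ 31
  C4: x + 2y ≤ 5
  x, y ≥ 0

Primal min cᵀx s.t. Ax ≤ b, x ≥ 0  →  Dual max −bᵀy s.t. Aᵀy ≥ −c, y ≥ 0.

Maximize: z = -7y1 - 13y2 - 31y3 - 5y4

Subject to:
  y1 + y3 + y4 ≥ 4
  y2 + 3y3 + 2y4 ≥ -5
  y1, y2, y3, y4 ≥ 0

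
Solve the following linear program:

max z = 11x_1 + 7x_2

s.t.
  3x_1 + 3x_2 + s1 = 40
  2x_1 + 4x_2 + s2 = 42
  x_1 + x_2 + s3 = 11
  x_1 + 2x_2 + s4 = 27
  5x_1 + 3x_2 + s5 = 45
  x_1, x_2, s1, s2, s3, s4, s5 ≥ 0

Evaluate the objective at each vertex of the feasible region:
  z(0, 0) = 0
  z(9, 0) = 99
  z(6, 5) = 101  ←
  z(1, 10) = 81
  z(0, 10.5) = 73.5
The maximum is at x_1 = 6, x_2 = 5.

x_1 = 6, x_2 = 5, z = 101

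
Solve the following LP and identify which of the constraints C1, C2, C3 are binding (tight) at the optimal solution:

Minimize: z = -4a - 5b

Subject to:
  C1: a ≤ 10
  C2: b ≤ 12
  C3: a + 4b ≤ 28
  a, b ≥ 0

At a = 10, b = 4.5, compute slack b - a·x for each constraint:
  C1: 10 − 10 = 0  (binding)
  C2: 12 − 4.5 = 7.5  (slack)
  C3: 28 − 28 = 0  (binding)

Optimal: a = 10, b = 4.5
Binding: C1, C3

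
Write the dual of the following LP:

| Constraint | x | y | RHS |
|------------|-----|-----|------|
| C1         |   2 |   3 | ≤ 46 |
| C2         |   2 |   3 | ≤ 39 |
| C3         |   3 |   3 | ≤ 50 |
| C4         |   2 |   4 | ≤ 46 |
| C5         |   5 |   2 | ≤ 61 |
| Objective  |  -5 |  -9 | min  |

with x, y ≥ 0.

Primal min cᵀx s.t. Ax ≤ b, x ≥ 0  →  Dual max −bᵀy s.t. Aᵀy ≥ −c, y ≥ 0.

Maximize: z = -46y1 - 39y2 - 50y3 - 46y4 - 61y5

Subject to:
  2y1 + 2y2 + 3y3 + 2y4 + 5y5 ≥ 5
  3y1 + 3y2 + 3y3 + 4y4 + 2y5 ≥ 9
  y1, y2, y3, y4, y5 ≥ 0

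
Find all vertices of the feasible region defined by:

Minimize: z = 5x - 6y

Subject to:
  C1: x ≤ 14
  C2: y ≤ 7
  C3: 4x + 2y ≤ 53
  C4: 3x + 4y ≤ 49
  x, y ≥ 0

(0, 0), (13.25, 0), (11.4, 3.7), (7, 7), (0, 7)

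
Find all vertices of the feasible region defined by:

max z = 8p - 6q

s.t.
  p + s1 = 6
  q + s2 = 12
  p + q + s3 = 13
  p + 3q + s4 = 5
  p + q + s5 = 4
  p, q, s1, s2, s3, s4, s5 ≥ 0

(0, 0), (4, 0), (3.5, 0.5), (0, 1.667)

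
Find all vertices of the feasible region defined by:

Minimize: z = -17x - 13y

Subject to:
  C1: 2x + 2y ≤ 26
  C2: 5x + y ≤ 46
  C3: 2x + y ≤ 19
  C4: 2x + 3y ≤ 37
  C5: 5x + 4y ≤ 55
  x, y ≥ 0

(0, 0), (9.2, 0), (9, 1), (7, 5), (3, 10), (2, 11), (0, 12.33)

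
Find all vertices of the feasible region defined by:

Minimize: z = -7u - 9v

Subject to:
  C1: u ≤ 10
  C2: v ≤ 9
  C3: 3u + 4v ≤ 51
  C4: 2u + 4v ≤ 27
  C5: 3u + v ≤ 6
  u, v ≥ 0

(0, 0), (2, 0), (0, 6)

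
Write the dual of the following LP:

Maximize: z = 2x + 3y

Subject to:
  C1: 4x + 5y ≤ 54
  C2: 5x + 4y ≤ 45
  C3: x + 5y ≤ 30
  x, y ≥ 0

Primal max cᵀx s.t. Ax ≤ b, x ≥ 0  →  Dual min bᵀy s.t. Aᵀy ≥ c, y ≥ 0.

Minimize: z = 54y1 + 45y2 + 30y3

Subject to:
  4y1 + 5y2 + y3 ≥ 2
  5y1 + 4y2 + 5y3 ≥ 3
  y1, y2, y3 ≥ 0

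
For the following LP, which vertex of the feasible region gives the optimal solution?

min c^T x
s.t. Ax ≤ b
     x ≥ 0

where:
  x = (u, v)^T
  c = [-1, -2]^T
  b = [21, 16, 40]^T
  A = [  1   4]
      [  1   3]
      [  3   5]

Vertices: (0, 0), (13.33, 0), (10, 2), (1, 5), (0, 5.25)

Evaluate the objective at each vertex of the feasible region:
  z(0, 0) = 0
  z(13.33, 0) = -13.33
  z(10, 2) = -14  ←
  z(1, 5) = -11
  z(0, 5.25) = -10.5
The minimum is at u = 10, v = 2.

(10, 2)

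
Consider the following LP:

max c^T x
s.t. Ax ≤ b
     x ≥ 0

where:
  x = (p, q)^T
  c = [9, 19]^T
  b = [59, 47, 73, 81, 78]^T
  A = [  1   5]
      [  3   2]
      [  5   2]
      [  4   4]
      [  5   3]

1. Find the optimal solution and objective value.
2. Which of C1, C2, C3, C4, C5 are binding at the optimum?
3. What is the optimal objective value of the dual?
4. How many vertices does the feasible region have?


1. p = 9, q = 10, z = 271
2. C1, C2
3. 271
4. 5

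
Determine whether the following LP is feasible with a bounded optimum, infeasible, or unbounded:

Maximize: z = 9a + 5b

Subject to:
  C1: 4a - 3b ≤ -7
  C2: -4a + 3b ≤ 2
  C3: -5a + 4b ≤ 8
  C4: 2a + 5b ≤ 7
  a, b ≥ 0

Infeasible (no feasible solution exists)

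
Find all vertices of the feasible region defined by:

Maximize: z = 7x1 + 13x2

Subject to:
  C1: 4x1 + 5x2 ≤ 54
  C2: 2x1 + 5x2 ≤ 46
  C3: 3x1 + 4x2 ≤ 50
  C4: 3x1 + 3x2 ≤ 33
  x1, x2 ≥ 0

(0, 0), (11, 0), (3, 8), (0, 9.2)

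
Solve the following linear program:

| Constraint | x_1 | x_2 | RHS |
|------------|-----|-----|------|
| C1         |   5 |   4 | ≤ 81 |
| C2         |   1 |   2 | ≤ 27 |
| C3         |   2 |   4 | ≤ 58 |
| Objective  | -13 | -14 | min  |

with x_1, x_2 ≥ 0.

Evaluate the objective at each vertex of the feasible region:
  z(0, 0) = 0
  z(16.2, 0) = -210.6
  z(9, 9) = -243  ←
  z(0, 13.5) = -189
The minimum is at x_1 = 9, x_2 = 9.

x_1 = 9, x_2 = 9, z = -243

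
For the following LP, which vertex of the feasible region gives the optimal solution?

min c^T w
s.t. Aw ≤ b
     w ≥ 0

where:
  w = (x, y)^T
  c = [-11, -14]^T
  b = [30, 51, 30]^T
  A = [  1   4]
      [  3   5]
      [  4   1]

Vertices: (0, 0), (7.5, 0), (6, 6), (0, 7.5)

Evaluate the objective at each vertex of the feasible region:
  z(0, 0) = 0
  z(7.5, 0) = -82.5
  z(6, 6) = -150  ←
  z(0, 7.5) = -105
The minimum is at x = 6, y = 6.

(6, 6)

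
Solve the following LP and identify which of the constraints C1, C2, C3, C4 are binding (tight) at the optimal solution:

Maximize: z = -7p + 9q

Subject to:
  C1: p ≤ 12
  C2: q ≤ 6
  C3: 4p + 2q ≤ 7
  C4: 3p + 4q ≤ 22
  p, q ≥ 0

At p = 0, q = 3.5, compute slack b - a·x for each constraint:
  C1: 12 − 0 = 12  (slack)
  C2: 6 − 3.5 = 2.5  (slack)
  C3: 7 − 7 = 0  (binding)
  C4: 22 − 14 = 8  (slack)

Optimal: p = 0, q = 3.5
Binding: C3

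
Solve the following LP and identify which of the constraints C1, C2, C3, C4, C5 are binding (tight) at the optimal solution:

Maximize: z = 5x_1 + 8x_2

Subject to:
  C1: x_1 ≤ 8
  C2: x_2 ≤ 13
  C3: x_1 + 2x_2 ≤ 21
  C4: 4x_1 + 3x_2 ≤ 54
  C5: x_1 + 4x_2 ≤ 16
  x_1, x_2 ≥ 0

At x_1 = 8, x_2 = 2, compute slack b - a·x for each constraint:
  C1: 8 − 8 = 0  (binding)
  C2: 13 − 2 = 11  (slack)
  C3: 21 − 12 = 9  (slack)
  C4: 54 − 38 = 16  (slack)
  C5: 16 − 16 = 0  (binding)

Optimal: x_1 = 8, x_2 = 2
Binding: C1, C5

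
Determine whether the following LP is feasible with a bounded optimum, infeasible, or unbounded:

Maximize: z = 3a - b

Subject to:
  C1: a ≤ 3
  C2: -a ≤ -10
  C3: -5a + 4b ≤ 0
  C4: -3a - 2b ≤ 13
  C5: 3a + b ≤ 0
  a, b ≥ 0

Infeasible (no feasible solution exists)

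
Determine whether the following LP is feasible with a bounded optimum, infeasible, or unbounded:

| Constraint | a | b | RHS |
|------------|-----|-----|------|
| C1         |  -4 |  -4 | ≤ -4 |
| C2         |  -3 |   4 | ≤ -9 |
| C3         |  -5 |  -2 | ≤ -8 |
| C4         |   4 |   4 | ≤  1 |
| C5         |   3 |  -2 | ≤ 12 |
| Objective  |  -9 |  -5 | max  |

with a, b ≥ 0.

Infeasible (no feasible solution exists)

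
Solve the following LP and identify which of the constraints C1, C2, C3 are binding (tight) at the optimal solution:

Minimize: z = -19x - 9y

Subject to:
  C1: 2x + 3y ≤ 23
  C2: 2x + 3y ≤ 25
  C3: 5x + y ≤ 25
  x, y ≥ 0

At x = 4, y = 5, compute slack b - a·x for each constraint:
  C1: 23 − 23 = 0  (binding)
  C2: 25 − 23 = 2  (slack)
  C3: 25 − 25 = 0  (binding)

Optimal: x = 4, y = 5
Binding: C1, C3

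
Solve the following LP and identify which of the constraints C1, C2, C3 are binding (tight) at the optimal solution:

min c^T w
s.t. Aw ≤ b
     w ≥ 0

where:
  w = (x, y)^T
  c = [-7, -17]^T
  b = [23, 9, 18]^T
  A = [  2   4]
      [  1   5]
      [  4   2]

At x = 4, y = 1, compute slack b - a·x for each constraint:
  C1: 23 − 12 = 11  (slack)
  C2: 9 − 9 = 0  (binding)
  C3: 18 − 18 = 0  (binding)

Optimal: x = 4, y = 1
Binding: C2, C3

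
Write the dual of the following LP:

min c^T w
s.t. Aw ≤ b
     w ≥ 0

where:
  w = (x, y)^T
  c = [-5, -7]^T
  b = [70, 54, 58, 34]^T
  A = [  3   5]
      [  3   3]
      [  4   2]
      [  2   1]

Primal min cᵀx s.t. Ax ≤ b, x ≥ 0  →  Dual max −bᵀy s.t. Aᵀy ≥ −c, y ≥ 0.

Maximize: z = -70y1 - 54y2 - 58y3 - 34y4

Subject to:
  3y1 + 3y2 + 4y3 + 2y4 ≥ 5
  5y1 + 3y2 + 2y3 + y4 ≥ 7
  y1, y2, y3, y4 ≥ 0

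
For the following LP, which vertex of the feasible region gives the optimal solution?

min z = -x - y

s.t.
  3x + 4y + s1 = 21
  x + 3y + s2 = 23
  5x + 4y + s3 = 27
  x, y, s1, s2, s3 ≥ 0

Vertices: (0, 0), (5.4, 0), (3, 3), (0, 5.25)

Evaluate the objective at each vertex of the feasible region:
  z(0, 0) = 0
  z(5.4, 0) = -5.4
  z(3, 3) = -6  ←
  z(0, 5.25) = -5.25
The minimum is at x = 3, y = 3.

(3, 3)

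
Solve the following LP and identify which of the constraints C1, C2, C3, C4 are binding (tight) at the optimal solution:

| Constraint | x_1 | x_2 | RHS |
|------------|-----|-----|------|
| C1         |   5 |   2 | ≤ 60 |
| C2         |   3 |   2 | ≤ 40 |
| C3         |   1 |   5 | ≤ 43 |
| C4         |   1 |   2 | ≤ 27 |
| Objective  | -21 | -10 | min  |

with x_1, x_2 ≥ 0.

At x_1 = 10, x_2 = 5, compute slack b - a·x for each constraint:
  C1: 60 − 60 = 0  (binding)
  C2: 40 − 40 = 0  (binding)
  C3: 43 − 35 = 8  (slack)
  C4: 27 − 20 = 7  (slack)

Optimal: x_1 = 10, x_2 = 5
Binding: C1, C2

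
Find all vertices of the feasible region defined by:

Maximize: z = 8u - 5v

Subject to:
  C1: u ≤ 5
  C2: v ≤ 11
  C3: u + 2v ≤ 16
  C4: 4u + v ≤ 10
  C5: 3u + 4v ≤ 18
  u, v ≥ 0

(0, 0), (2.5, 0), (1.692, 3.231), (0, 4.5)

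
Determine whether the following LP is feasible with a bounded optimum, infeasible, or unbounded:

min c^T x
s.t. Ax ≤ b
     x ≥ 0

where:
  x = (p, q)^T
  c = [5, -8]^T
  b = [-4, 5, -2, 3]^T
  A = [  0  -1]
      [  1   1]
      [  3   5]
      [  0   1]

Infeasible (no feasible solution exists)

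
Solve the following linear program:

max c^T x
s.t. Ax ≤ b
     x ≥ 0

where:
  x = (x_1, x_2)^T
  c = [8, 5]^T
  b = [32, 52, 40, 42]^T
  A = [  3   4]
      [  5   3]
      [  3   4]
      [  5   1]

Evaluate the objective at each vertex of the feasible region:
  z(0, 0) = 0
  z(8.4, 0) = 67.2
  z(8, 2) = 74  ←
  z(0, 8) = 40
The maximum is at x_1 = 8, x_2 = 2.

x_1 = 8, x_2 = 2, z = 74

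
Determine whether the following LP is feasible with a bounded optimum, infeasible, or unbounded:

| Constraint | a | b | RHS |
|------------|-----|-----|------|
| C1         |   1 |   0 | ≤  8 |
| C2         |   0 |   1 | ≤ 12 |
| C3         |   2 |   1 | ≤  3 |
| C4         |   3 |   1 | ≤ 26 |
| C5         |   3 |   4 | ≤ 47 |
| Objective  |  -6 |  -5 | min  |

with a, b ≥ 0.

Feasible with a bounded optimal solution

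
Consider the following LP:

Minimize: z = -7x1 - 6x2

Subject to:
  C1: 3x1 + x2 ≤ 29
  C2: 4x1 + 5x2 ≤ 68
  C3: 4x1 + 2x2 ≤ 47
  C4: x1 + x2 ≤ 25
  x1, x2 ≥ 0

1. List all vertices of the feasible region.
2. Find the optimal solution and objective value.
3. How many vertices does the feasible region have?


1. (0, 0), (9.667, 0), (7, 8), (0, 13.6)
2. x1 = 7, x2 = 8, z = -97
3. 4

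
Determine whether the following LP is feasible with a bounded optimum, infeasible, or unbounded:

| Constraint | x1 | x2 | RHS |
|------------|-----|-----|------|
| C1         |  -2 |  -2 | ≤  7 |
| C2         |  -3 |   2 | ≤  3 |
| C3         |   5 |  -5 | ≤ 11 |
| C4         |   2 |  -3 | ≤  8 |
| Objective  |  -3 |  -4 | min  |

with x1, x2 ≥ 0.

Unbounded (objective can decrease without bound)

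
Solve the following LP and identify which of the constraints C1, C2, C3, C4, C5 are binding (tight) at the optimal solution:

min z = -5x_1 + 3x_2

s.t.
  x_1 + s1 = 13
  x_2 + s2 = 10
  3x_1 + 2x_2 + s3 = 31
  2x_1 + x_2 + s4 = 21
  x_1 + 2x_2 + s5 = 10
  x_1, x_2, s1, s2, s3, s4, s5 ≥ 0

At x_1 = 10, x_2 = 0, compute slack b - a·x for each constraint:
  C1: 13 − 10 = 3  (slack)
  C2: 10 − 0 = 10  (slack)
  C3: 31 − 30 = 1  (slack)
  C4: 21 − 20 = 1  (slack)
  C5: 10 − 10 = 0  (binding)

Optimal: x_1 = 10, x_2 = 0
Binding: C5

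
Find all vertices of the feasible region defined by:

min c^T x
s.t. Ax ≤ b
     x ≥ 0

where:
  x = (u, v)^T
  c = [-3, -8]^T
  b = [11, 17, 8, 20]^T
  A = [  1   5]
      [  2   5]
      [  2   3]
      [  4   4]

(0, 0), (4, 0), (1, 2), (0, 2.2)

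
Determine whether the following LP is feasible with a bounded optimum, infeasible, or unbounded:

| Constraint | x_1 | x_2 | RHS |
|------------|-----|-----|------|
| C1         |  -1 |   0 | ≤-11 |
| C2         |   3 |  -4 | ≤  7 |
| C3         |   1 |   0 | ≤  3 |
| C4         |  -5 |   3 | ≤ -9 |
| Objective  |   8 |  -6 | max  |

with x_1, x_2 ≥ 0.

Infeasible (no feasible solution exists)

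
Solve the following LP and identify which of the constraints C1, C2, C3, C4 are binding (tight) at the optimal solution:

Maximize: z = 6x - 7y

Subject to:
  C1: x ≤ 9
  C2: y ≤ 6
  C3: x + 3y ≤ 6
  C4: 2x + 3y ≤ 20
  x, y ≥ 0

At x = 6, y = 0, compute slack b - a·x for each constraint:
  C1: 9 − 6 = 3  (slack)
  C2: 6 − 0 = 6  (slack)
  C3: 6 − 6 = 0  (binding)
  C4: 20 − 12 = 8  (slack)

Optimal: x = 6, y = 0
Binding: C3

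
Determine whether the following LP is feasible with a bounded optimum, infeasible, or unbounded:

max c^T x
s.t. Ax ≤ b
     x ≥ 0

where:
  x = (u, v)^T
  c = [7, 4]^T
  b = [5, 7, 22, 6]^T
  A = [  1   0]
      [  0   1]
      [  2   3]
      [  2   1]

Feasible with a bounded optimal solution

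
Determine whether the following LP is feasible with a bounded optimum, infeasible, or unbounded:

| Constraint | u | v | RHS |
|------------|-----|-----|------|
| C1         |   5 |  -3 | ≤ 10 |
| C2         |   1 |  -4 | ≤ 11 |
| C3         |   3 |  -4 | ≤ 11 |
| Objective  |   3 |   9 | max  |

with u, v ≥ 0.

Unbounded (objective can increase without bound)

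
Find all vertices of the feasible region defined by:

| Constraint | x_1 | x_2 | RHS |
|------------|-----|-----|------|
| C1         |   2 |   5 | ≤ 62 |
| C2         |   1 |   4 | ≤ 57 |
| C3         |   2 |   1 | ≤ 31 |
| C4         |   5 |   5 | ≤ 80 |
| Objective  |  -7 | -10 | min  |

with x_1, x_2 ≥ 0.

(0, 0), (15.5, 0), (15, 1), (6, 10), (0, 12.4)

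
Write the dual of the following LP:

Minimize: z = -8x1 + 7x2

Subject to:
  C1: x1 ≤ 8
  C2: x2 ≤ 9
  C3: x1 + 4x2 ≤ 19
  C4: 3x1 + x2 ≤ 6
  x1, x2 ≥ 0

Primal min cᵀx s.t. Ax ≤ b, x ≥ 0  →  Dual max −bᵀy s.t. Aᵀy ≥ −c, y ≥ 0.

Maximize: z = -8y1 - 9y2 - 19y3 - 6y4

Subject to:
  y1 + y3 + 3y4 ≥ 8
  y2 + 4y3 + y4 ≥ -7
  y1, y2, y3, y4 ≥ 0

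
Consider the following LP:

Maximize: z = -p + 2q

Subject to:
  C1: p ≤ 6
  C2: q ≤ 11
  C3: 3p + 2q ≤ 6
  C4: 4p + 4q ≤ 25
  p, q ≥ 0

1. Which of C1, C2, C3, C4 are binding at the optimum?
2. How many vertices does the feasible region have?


1. C3
2. 3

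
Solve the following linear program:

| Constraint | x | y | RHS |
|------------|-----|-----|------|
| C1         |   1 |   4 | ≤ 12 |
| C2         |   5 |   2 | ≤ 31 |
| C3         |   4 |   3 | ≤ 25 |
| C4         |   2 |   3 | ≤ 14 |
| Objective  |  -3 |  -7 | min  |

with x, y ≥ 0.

Evaluate the objective at each vertex of the feasible region:
  z(0, 0) = 0
  z(6.2, 0) = -18.6
  z(6.143, 0.1429) = -19.43
  z(5.5, 1) = -23.5
  z(4, 2) = -26  ←
  z(0, 3) = -21
The minimum is at x = 4, y = 2.

x = 4, y = 2, z = -26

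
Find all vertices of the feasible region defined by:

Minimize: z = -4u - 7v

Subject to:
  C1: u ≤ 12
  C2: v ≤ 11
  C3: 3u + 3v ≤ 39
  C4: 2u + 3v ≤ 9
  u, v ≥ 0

(0, 0), (4.5, 0), (0, 3)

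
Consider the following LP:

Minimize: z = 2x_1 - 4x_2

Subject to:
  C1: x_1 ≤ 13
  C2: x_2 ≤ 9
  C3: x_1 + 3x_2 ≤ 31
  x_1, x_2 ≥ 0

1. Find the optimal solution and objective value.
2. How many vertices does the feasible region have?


1. x_1 = 0, x_2 = 9, z = -36
2. 5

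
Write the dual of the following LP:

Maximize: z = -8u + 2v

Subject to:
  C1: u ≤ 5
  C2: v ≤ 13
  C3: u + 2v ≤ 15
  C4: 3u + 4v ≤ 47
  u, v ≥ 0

Primal max cᵀx s.t. Ax ≤ b, x ≥ 0  →  Dual min bᵀy s.t. Aᵀy ≥ c, y ≥ 0.

Minimize: z = 5y1 + 13y2 + 15y3 + 47y4

Subject to:
  y1 + y3 + 3y4 ≥ -8
  y2 + 2y3 + 4y4 ≥ 2
  y1, y2, y3, y4 ≥ 0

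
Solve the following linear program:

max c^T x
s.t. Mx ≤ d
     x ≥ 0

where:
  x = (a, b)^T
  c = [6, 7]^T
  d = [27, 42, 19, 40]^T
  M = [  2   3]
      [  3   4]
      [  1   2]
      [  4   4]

Evaluate the objective at each vertex of the feasible region:
  z(0, 0) = 0
  z(10, 0) = 60
  z(3, 7) = 67  ←
  z(0, 9) = 63
The maximum is at a = 3, b = 7.

a = 3, b = 7, z = 67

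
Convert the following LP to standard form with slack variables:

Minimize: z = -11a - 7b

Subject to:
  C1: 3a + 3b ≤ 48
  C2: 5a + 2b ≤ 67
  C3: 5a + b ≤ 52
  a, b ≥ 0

min z = -11a - 7b

s.t.
  3a + 3b + s1 = 48
  5a + 2b + s2 = 67
  5a + b + s3 = 52
  a, b, s1, s2, s3 ≥ 0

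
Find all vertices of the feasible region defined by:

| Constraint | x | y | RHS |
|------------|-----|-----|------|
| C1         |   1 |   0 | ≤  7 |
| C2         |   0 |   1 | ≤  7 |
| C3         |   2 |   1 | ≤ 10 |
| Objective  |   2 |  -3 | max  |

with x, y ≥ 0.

(0, 0), (5, 0), (1.5, 7), (0, 7)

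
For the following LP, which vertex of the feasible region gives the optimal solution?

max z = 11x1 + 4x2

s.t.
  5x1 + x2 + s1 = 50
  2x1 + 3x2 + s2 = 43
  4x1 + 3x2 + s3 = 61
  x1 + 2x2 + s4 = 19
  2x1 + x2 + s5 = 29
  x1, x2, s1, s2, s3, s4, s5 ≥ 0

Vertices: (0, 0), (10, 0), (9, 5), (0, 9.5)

Evaluate the objective at each vertex of the feasible region:
  z(0, 0) = 0
  z(10, 0) = 110
  z(9, 5) = 119  ←
  z(0, 9.5) = 38
The maximum is at x1 = 9, x2 = 5.

(9, 5)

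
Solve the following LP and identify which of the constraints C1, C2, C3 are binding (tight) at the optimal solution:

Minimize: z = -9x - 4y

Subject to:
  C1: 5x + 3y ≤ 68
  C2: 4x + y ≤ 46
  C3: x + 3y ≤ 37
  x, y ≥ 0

At x = 10, y = 6, compute slack b - a·x for each constraint:
  C1: 68 − 68 = 0  (binding)
  C2: 46 − 46 = 0  (binding)
  C3: 37 − 28 = 9  (slack)

Optimal: x = 10, y = 6
Binding: C1, C2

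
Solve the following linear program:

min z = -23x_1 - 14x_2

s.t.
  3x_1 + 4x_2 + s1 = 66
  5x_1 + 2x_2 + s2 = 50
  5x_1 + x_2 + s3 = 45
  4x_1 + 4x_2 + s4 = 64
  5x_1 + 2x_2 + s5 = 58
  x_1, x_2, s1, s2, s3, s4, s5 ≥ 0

Evaluate the objective at each vertex of the feasible region:
  z(0, 0) = 0
  z(9, 0) = -207
  z(8, 5) = -254
  z(6, 10) = -278  ←
  z(0, 16) = -224
The minimum is at x_1 = 6, x_2 = 10.

x_1 = 6, x_2 = 10, z = -278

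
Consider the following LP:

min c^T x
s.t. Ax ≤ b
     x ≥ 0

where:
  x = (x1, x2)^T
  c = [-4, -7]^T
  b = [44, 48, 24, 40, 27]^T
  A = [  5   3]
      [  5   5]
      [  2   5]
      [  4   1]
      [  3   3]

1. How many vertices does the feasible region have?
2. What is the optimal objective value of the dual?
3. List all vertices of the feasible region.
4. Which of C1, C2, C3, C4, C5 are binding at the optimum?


1. 5
2. -42
3. (0, 0), (8.8, 0), (8.5, 0.5), (7, 2), (0, 4.8)
4. C3, C5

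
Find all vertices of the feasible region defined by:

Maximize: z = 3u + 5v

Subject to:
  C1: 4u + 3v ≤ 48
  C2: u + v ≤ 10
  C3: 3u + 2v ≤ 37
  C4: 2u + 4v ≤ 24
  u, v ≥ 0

(0, 0), (10, 0), (8, 2), (0, 6)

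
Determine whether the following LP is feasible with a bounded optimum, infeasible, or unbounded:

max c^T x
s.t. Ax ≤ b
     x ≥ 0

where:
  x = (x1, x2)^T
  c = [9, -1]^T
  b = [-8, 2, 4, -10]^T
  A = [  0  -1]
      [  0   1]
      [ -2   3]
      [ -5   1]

Infeasible (no feasible solution exists)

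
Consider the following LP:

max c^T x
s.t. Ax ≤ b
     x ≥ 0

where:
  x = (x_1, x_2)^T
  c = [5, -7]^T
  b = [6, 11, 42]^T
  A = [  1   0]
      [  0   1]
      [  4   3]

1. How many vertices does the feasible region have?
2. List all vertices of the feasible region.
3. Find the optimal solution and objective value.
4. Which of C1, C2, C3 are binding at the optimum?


1. 5
2. (0, 0), (6, 0), (6, 6), (2.25, 11), (0, 11)
3. x_1 = 6, x_2 = 0, z = 30
4. C1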